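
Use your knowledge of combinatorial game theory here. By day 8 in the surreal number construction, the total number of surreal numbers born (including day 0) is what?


Day 0: {|} = 0 is born. Count = 1.
Day n: the number of surreal numbers born by day n is 2^(n+1) - 1.
By day 0: 2^1 - 1 = 1
By day 1: 2^2 - 1 = 3
By day 2: 2^3 - 1 = 7
By day 3: 2^4 - 1 = 15
By day 4: 2^5 - 1 = 31
By day 5: 2^6 - 1 = 63
By day 6: 2^7 - 1 = 127
By day 7: 2^8 - 1 = 255
By day 8: 2^9 - 1 = 511
By day 8: 511 surreal numbers.

511


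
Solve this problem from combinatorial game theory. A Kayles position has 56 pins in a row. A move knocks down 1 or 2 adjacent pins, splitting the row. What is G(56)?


Kayles: a move removes 1 or 2 adjacent pins from a contiguous row.
Removing pins from a row of k leaves two independent rows (a, b) with a + b = k - 1 (one pin) or a + b = k - 2 (two pins); an end removal gives a = 0.
By Sprague-Grundy, G(k) = mex{ G(a) XOR G(b) } over all these splits. G(0) = 0.
G(1): splits (0,0):0^0=0 -> mex({0}) = 1
G(2): splits (0,1):0^1=1 (0,0):0^0=0 -> mex({0, 1}) = 2
G(3): splits (0,2):0^2=2 (1,1):1^1=0 (0,1):0^1=1 -> mex({0, 1, 2}) = 3
G(4): splits (0,3):0^3=3 (1,2):1^2=3 (0,2):0^2=2 (1,1):1^1=0 -> mex({0, 2, 3}) = 1
G(5): splits (0,4):0^1=1 (1,3):1^3=2 (2,2):2^2=0 (0,3):0^3=3 (1,2):1^2=3 -> mex({0, 1, 2, 3}) = 4
G(6) = mex({0, 1, 2, 4}) = 3
G(7) = mex({0, 1, 3, 4, 5}) = 2
G(8) = mex({0, 2, 3, 5, 6}) = 1
G(9) = mex({0, 1, 2, 3, 6, 7}) = 4
G(10) = mex({0, 1, 3, 4, 5, 7}) = 2
G(11) = mex({0, 1, 2, 3, 4, 5}) = 6
G(12) = mex({0, 1, 2, 3, 5, 6, 7}) = 4
G(13) = mex({0, 2, 3, 4, 6, 7}) = 1
G(14) = mex({0, 1, 4, 5, 6, 7}) = 2
G(15) = mex({0, 1, 2, 3, 4, 5, 6}) = 7
G(16) = mex({0, 2, 3, 5, 6, 7}) = 1
G(17) = mex({0, 1, 2, 3, 5, 6, 7}) = 4
G(18) = mex({0, 1, 2, 4, 5, 6}) = 3
G(19) = mex({0, 1, 3, 4, 5, 7}) = 2
G(20) = mex({0, 2, 3, 4, 5, 6, 7}) = 1
G(21) = mex({0, 1, 2, 3, 5, 6, 7}) = 4
G(22) = mex({0, 1, 2, 3, 4, 5, 7}) = 6
G(23) = mex({0, 1, 2, 3, 4, 5, 6}) = 7
G(24) = mex({0, 1, 2, 3, 5, 6, 7}) = 4
G(25) = mex({0, 2, 3, 4, 6, 7}) = 1
G(26) = mex({0, 1, 3, 4, 5, 6, 7}) = 2
G(27) = mex({0, 1, 2, 3, 4, 5, 6, 7}) = 8
G(28) = mex({0, 1, 2, 3, 4, 6, 7, 8}) = 5
G(29) = mex({0, 1, 2, 3, 5, 6, 7, 8, 9}) = 4
G(30) = mex({0, 1, 2, 3, 4, 5, 6, 9, 10}) = 7
G(31) = mex({0, 1, 3, 4, 5, 7, 10, 11}) = 2
G(32) = mex({0, 2, 3, 4, 5, 6, 7, 9, 11}) = 1
G(33) = mex({0, 1, 2, 3, 4, 5, 6, 7, 9, 12}) = 8
G(34) = mex({0, 1, 2, 3, 4, 5, 7, 8, 11, 12}) = 6
G(35) = mex({0, 1, 2, 3, 4, 5, 6, 8, 9, 10, 11}) = 7
G(36) = mex({0, 1, 2, 3, 5, 6, 7, 9, 10}) = 4
G(37) = mex({0, 2, 3, 4, 6, 7, 9, 10, 11, 12}) = 1
G(38) = mex({0, 1, 3, 4, 5, 6, 7, 9, 10, 11, 12}) = 2
G(39) = mex({0, 1, 2, 4, 5, 6, 7, 9, 10, 12, 14}) = 3
G(40) = mex({0, 2, 3, 4, 6, 7, 11, 12, 14}) = 1
G(41) = mex({0, 1, 2, 3, 5, 6, 7, 9, 10, 11, 12}) = 4
G(42) = mex({0, 1, 2, 3, 4, 5, 6, 9, 10}) = 7
G(43) = mex({0, 1, 3, 4, 5, 7, 9, 10, 12, 15}) = 2
G(44) = mex({0, 2, 3, 4, 5, 6, 7, 9, 10, 12, 15}) = 1
G(45) = mex({0, 1, 2, 3, 4, 5, 6, 7, 9, 10, 12, 14}) = 8
G(46) = mex({0, 1, 3, 4, 5, 7, 8, 11, 12, 14}) = 2
G(47) = mex({0, 1, 2, 3, 4, 5, 6, 8, 9, 10, 11, 12}) = 7
G(48) = mex({0, 1, 2, 3, 5, 6, 7, 9, 10}) = 4
G(49) = mex({0, 2, 3, 4, 6, 7, 9, 10, 11, 12, 15}) = 1
G(50) = mex({0, 1, 4, 5, 6, 7, 9, 11, 12, 14, 15}) = 2
G(51) = mex({0, 1, 2, 3, 4, 5, 6, 7, 9, 12, 14, 15}) = 8
G(52) = mex({0, 2, 3, 4, 5, 6, 7, 8, 11, 12, 15}) = 1
G(53) = mex({0, 1, 2, 3, 5, 6, 7, 8, 9, 10, 11, 12}) = 4
G(54) = mex({0, 1, 2, 3, 4, 5, 6, 9, 10}) = 7
G(55) = mex({0, 1, 3, 4, 5, 7, 9, 10, 11, 12}) = 2
G(56) = mex({0, 2, 3, 4, 5, 6, 7, 9, 10, 11, 12, 13, 14}) = 1
Therefore G(56) = 1.

1


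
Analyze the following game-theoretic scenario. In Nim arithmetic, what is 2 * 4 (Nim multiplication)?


Nim multiplication is bilinear over XOR: (u XOR v) * w = (u*w) XOR (v*w).
So we split each operand into its bit components and XOR the pairwise Nim products.
2 = 2 (as XOR of powers of 2).
4 = 4 (as XOR of powers of 2).
Using the standard Nim-product table on single bits:
  2*2 = 3,   2*4 = 8,   2*8 = 12,
  4*4 = 6,   4*8 = 11,  8*8 = 13,
and  1*x = x (identity), k*l = l*k (commutative).
Pairwise Nim products:
  2 * 4 = 8
XOR them: 8 = 8.
Result: 2 * 4 = 8 (in Nim).

8


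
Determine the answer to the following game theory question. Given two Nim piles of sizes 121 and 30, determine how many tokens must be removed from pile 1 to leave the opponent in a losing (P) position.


Piles: 121 and 30
Current XOR: 121 XOR 30 = 103 (non-zero, so this is an N-position).
To make the XOR zero, we need to find a move that balances the piles.
For pile 1 (size 121): target = 121 XOR 103 = 30
We reduce pile 1 from 121 to 30.
Tokens removed: 121 - 30 = 91
Verification: 30 XOR 30 = 0

91


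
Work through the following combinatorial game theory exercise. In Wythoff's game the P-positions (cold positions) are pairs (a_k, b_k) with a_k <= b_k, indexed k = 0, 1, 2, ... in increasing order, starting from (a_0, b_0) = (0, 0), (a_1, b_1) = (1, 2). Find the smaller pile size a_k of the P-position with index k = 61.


By Wythoff's theorem, a_k = floor(k * phi) and b_k = floor(k * phi^2) = a_k + k, where phi = (1 + sqrt(5))/2 is the golden ratio.
phi = (1 + sqrt(5))/2 = 1.618034
k = 61
k * phi = 61 * 1.618034 = 98.700073
a_61 = floor(k * phi) = 98

98


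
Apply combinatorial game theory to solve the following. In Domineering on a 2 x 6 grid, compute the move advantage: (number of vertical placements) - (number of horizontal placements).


Board is 2 x 6 (rows x cols).
Left (vertical) placements: (rows-1) * cols = 1 * 6 = 6
Right (horizontal) placements: rows * (cols-1) = 2 * 5 = 10
Advantage = Left - Right = 6 - 10 = -4

-4


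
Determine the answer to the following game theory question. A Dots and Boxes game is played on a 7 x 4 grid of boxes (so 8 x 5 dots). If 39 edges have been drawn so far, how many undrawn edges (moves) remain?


Grid: 7 x 4 boxes, i.e. 8 rows and 5 columns of dots.
Horizontal edges: (rows + 1) * cols = 8 * 4 = 32
Vertical edges: rows * (cols + 1) = 7 * 5 = 35
Total edges: 32 + 35 = 67
Edges drawn: 39
Remaining: 67 - 39 = 28

28


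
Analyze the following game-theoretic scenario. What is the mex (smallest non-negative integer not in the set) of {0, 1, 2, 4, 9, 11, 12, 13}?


Set = {0, 1, 2, 4, 9, 11, 12, 13}
0 is in the set.
1 is in the set.
2 is in the set.
3 is NOT in the set. This is the mex.
mex = 3

3


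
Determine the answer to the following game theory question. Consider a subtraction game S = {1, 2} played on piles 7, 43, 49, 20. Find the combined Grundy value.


Subtraction set: {1, 2}
For this subtraction set, G(n) = n mod 3 (period = max + 1 = 3).
Pile 1 (size 7): G(7) = 7 mod 3 = 1
Pile 2 (size 43): G(43) = 43 mod 3 = 1
Pile 3 (size 49): G(49) = 49 mod 3 = 1
Pile 4 (size 20): G(20) = 20 mod 3 = 2
Total Grundy value = XOR of all: 1 XOR 1 XOR 1 XOR 2 = 3

3


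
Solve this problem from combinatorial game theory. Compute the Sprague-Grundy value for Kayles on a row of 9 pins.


Kayles: a move removes 1 or 2 adjacent pins from a contiguous row.
Removing pins from a row of k leaves two independent rows (a, b) with a + b = k - 1 (one pin) or a + b = k - 2 (two pins); an end removal gives a = 0.
By Sprague-Grundy, G(k) = mex{ G(a) XOR G(b) } over all these splits. G(0) = 0.
G(1): splits (0,0):0^0=0 -> mex({0}) = 1
G(2): splits (0,1):0^1=1 (0,0):0^0=0 -> mex({0, 1}) = 2
G(3): splits (0,2):0^2=2 (1,1):1^1=0 (0,1):0^1=1 -> mex({0, 1, 2}) = 3
G(4): splits (0,3):0^3=3 (1,2):1^2=3 (0,2):0^2=2 (1,1):1^1=0 -> mex({0, 2, 3}) = 1
G(5): splits (0,4):0^1=1 (1,3):1^3=2 (2,2):2^2=0 (0,3):0^3=3 (1,2):1^2=3 -> mex({0, 1, 2, 3}) = 4
G(6) = mex({0, 1, 2, 4}) = 3
G(7) = mex({0, 1, 3, 4, 5}) = 2
G(8) = mex({0, 2, 3, 5, 6}) = 1
G(9) = mex({0, 1, 2, 3, 6, 7}) = 4
Therefore G(9) = 4.

4


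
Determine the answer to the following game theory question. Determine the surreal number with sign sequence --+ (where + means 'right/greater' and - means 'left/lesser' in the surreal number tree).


Sign expansion: --+
Rule: track bounds (lo, hi), initially (-inf, +inf). On '+', the current value becomes lo and we move to the simplest number in (value, hi): value + 1 if hi = +inf, otherwise the midpoint (value + hi)/2. On '-', the current value becomes hi and we move to value - 1 if lo = -inf, otherwise the midpoint (lo + value)/2.
Start at 0.
Step 1: sign = -, move left. Bounds: (-inf, 0). Value = -1
Step 2: sign = -, move left. Bounds: (-inf, -1). Value = -2
Step 3: sign = +, move right. Bounds: (-2, -1). Value = -3/2
The surreal number with sign expansion --+ is -3/2.

-3/2


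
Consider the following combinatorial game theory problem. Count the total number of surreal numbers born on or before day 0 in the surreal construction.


Day 0: {|} = 0 is born. Count = 1.
Day n: the number of surreal numbers born by day n is 2^(n+1) - 1.
By day 0: 2^1 - 1 = 1
By day 0: 1 surreal numbers.

1


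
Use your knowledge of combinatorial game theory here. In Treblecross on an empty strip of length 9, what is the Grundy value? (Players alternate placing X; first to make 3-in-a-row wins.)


Treblecross: place X on empty cells; 3-in-a-row wins.
Playing within two cells of an existing X lets the opponent win at once, so sensible play treats the cells i-2..i+2 around each X as dead. The player left with no safe cell loses, so this is a normal-play take-away game on strips of safe cells.
Placing X at cell i (0-indexed) of a strip of k safe cells leaves independent strips of sizes max(0, i-2) and max(0, k-i-3). Hence G(k) = mex{ G(max(0,i-2)) XOR G(max(0,k-i-3)) : 0 <= i < k }, with G(0) = 0.
G(1): splits (0,0):0^0=0 -> mex({0}) = 1
G(2): splits (0,0):0^0=0 -> mex({0}) = 1
G(3): splits (0,0):0^0=0 -> mex({0}) = 1
G(4): splits (0,1):0^1=1 (0,0):0^0=0 -> mex({0, 1}) = 2
G(5): splits (0,2):0^1=1 (0,1):0^1=1 (0,0):0^0=0 -> mex({0, 1}) = 2
G(6) = mex({1}) = 0
G(7) = mex({0, 1, 2}) = 3
G(8) = mex({0, 1, 2}) = 3
G(9) = mex({0, 2}) = 1
Therefore G(9) = 1.

1


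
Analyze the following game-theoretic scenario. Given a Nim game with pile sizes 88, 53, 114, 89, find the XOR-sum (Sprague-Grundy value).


We need the XOR (exclusive or) of all pile sizes.
After XOR-ing pile 1 (size 88): 0 XOR 88 = 88
After XOR-ing pile 2 (size 53): 88 XOR 53 = 109
After XOR-ing pile 3 (size 114): 109 XOR 114 = 31
After XOR-ing pile 4 (size 89): 31 XOR 89 = 70
The Nim-value of this position is 70.

70


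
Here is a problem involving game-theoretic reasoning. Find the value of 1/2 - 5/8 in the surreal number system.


x = 1/2, y = 5/8
Converting to common denominator: 8
x = 4/8, y = 5/8
x - y = 1/2 - 5/8 = -1/8

-1/8


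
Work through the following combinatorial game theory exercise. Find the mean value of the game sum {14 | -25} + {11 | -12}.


G1 = {14 | -25}, G2 = {11 | -12}
Each is a switch {a | b} with numbers a > b; its mean value is (a + b)/2, and mean value is additive over game sums: m(G1 + G2) = m(G1) + m(G2).
Mean of G1 = (14 + (-25))/2 = -11/2 = -11/2
Mean of G2 = (11 + (-12))/2 = -1/2 = -1/2
Mean of G1 + G2 = -11/2 + -1/2 = -6

-6


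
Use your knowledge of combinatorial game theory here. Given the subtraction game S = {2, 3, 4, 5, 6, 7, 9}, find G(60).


The subtraction set is S = {2, 3, 4, 5, 6, 7, 9}.
G(k) = mex{ G(k - s) : s in S, s <= k }. We compute iteratively: G(0) = 0.
G(1) = mex({}) = 0
G(2) = mex({0}) = 1
G(3) = mex({0}) = 1
G(4) = mex({0, 1}) = 2
G(5) = mex({0, 1}) = 2
G(6) = mex({0, 1, 2}) = 3
G(7) = mex({0, 1, 2}) = 3
G(8) = mex({0, 1, 2, 3}) = 4
G(9) = mex({0, 1, 2, 3}) = 4
G(10) = mex({0, 1, 2, 3, 4}) = 5
G(11) = mex({1, 2, 3, 4}) = 0
G(12) = mex({1, 2, 3, 4, 5}) = 0
G(13) = mex({0, 2, 3, 4, 5}) = 1
G(14) = mex({0, 2, 3, 4, 5}) = 1
G(15) = mex({0, 1, 3, 4, 5}) = 2
G(16) = mex({0, 1, 3, 4, 5}) = 2
G(17) = mex({0, 1, 2, 4, 5}) = 3
G(18) = mex({0, 1, 2, 4}) = 3
G(19) = mex({0, 1, 2, 3, 5}) = 4
Observe that G(11)..G(19) = 0, 0, 1, 1, 2, 2, 3, 3, 4 repeats G(0)..G(8) = 0, 0, 1, 1, 2, 2, 3, 3, 4.
For k >= max(S) = 9, G(k) is determined by the previous 9 values G(k-9)..G(k-1); a window of 9 consecutive values has recurred shifted by 11, so by induction G(k + 11) = G(k) for all k >= 0: the sequence is periodic from the start with period 11.
One period: G(0..10) = 0, 0, 1, 1, 2, 2, 3, 3, 4, 4, 5.
60 mod 11 = 5, so G(60) = G(5) = 2.

2


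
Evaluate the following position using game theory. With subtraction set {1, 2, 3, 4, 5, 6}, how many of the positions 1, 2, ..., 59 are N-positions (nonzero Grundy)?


Subtraction set S = {1, 2, 3, 4, 5, 6}, so G(n) = n mod 7.
G(n) = 0 when n is a multiple of 7.
Multiples of 7 in [1, 59]: 8
N-positions (nonzero Grundy) = 59 - 8 = 51

51


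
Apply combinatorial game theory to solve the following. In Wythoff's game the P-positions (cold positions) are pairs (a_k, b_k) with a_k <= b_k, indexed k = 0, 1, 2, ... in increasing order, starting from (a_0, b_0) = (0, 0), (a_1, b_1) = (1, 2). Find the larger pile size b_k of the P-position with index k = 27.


By Wythoff's theorem, a_k = floor(k * phi) and b_k = floor(k * phi^2) = a_k + k, where phi = (1 + sqrt(5))/2 is the golden ratio.
phi = (1 + sqrt(5))/2 = 1.618034
phi^2 = phi + 1 = 2.618034
k = 27
k * phi^2 = 27 * 2.618034 = 70.686918
b_27 = floor(k * phi^2) = 70 (check: a_27 + k = 43 + 27 = 70)

70


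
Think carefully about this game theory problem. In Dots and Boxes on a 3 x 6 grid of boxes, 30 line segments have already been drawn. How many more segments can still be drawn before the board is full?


Grid: 3 x 6 boxes, i.e. 4 rows and 7 columns of dots.
Horizontal edges: (rows + 1) * cols = 4 * 6 = 24
Vertical edges: rows * (cols + 1) = 3 * 7 = 21
Total edges: 24 + 21 = 45
Edges drawn: 30
Remaining: 45 - 30 = 15

15


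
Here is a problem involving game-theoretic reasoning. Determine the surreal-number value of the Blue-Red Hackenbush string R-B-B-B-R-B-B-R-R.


Edges (from ground): R-B-B-B-R-B-B-R-R
By Berlekamp's sign-expansion rule, a Blue-Red Hackenbush stalk has the value of the surreal number whose sign sequence is the edge sequence with B -> + and R -> -.
Sign sequence: -+++-++--
Trace the sign expansion in the surreal number tree, starting from 0:
Edge 1: R (sign -) -> bounds (-inf, 0), value = -1
Edge 2: B (sign +) -> bounds (-1, 0), value = -1/2
Edge 3: B (sign +) -> bounds (-1/2, 0), value = -1/4
Edge 4: B (sign +) -> bounds (-1/4, 0), value = -1/8
Edge 5: R (sign -) -> bounds (-1/4, -1/8), value = -3/16
Edge 6: B (sign +) -> bounds (-3/16, -1/8), value = -5/32
Edge 7: B (sign +) -> bounds (-5/32, -1/8), value = -9/64
Edge 8: R (sign -) -> bounds (-5/32, -9/64), value = -19/128
Edge 9: R (sign -) -> bounds (-5/32, -19/128), value = -39/256
Game value = -39/256

-39/256


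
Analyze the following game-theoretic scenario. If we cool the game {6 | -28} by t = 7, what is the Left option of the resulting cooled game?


Original game: {6 | -28} (a switch {a | b} with a > b).
Cooling by t (for t below the temperature (a - b)/2 = 17) taxes each move by t: {a | b} cooled by t is {a - t | b + t}.
Cooling amount: t = 7
Cooled Left option: 6 - 7 = -1
Cooled Right option: -28 + 7 = -21
Cooled game: {-1 | -21}
Left option = -1

-1


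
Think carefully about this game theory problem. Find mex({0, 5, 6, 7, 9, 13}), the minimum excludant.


Set = {0, 5, 6, 7, 9, 13}
0 is in the set.
1 is NOT in the set. This is the mex.
mex = 1

1


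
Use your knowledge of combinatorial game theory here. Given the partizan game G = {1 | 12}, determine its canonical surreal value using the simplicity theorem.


Left options: {1}, max = 1
Right options: {12}, min = 12
All options are numbers and max(Left) < min(Right), so by the simplicity theorem the value is the simplest (earliest-born) number strictly between 1 and 12.
Integers 2 through 11 all lie strictly between 1 and 12.
Among integers, the simplest (lowest birthday = smallest |n|; 0 is born on day 0, +-n on day n) is 2.
No non-integer in the interval can be simpler: if x is a non-integer in the interval, then floor(x) or ceil(x) also lies in the interval (the interval contains an integer), and both are proper prefixes of x's sign expansion, i.e. born earlier. So the game value is 2.
Game value = 2

2


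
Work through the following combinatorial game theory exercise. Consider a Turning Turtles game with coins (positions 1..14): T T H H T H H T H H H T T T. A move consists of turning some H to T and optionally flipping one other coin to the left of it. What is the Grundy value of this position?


Coins: T T H H T H H T H H H T T T
Key fact: a single head at position k behaves exactly like a Nim heap of size k (turning it to T and optionally flipping a coin at j < k corresponds to moving the heap from k to j, or to 0), and heads combine as a disjunctive sum (two heads at the same place would cancel, matching j XOR j = 0). So the Nim-value is the XOR of the 1-indexed positions of the heads.
Face-up positions (1-indexed): [3, 4, 6, 7, 9, 10, 11]
XOR 0 with 3: 0 XOR 3 = 3
XOR 3 with 4: 3 XOR 4 = 7
XOR 7 with 6: 7 XOR 6 = 1
XOR 1 with 7: 1 XOR 7 = 6
XOR 6 with 9: 6 XOR 9 = 15
XOR 15 with 10: 15 XOR 10 = 5
XOR 5 with 11: 5 XOR 11 = 14
Nim-value = 14

14


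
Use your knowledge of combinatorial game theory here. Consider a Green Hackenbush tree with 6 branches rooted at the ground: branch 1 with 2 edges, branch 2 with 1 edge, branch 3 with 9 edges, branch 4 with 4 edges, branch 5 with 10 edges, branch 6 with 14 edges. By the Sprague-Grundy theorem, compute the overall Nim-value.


The tree has 6 branches from the ground vertex.
In Green Hackenbush, the Nim-value of a simple path of length k is k.
Branch 1: length 2, Nim-value = 2
Branch 2: length 1, Nim-value = 1
Branch 3: length 9, Nim-value = 9
Branch 4: length 4, Nim-value = 4
Branch 5: length 10, Nim-value = 10
Branch 6: length 14, Nim-value = 14
Total Nim-value = XOR of all branch values:
0 XOR 2 = 2
2 XOR 1 = 3
3 XOR 9 = 10
10 XOR 4 = 14
14 XOR 10 = 4
4 XOR 14 = 10
Nim-value of the tree = 10

10


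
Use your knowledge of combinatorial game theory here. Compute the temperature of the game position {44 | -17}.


The game is {44 | -17}, a switch {a | b} with numbers a > b.
Cooling {a | b} by t gives {a - t | b + t}, which stops being hot when a - t = b + t, i.e. at t = (a - b)/2. So the temperature of a switch is (a - b)/2.
Temperature = (Left option - Right option) / 2
= (44 - (-17)) / 2
= 61 / 2
= 61/2

61/2


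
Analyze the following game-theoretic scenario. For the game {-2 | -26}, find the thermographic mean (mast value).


Game = {-2 | -26}, a switch {a | b} with numbers a > b.
Its thermograph has left wall a - t and right wall b + t, which meet at t = (a - b)/2, where both equal (a + b)/2. So the mast (mean value) is at (a + b)/2.
Mean = (-2 + (-26))/2 = -28/2 = -14

-14


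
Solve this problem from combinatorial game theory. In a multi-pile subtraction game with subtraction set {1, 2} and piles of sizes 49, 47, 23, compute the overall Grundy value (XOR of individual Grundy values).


Subtraction set: {1, 2}
For this subtraction set, G(n) = n mod 3 (period = max + 1 = 3).
Pile 1 (size 49): G(49) = 49 mod 3 = 1
Pile 2 (size 47): G(47) = 47 mod 3 = 2
Pile 3 (size 23): G(23) = 23 mod 3 = 2
Total Grundy value = XOR of all: 1 XOR 2 XOR 2 = 1

1


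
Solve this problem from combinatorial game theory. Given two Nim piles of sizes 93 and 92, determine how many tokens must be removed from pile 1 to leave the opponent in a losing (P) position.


Piles: 93 and 92
Current XOR: 93 XOR 92 = 1 (non-zero, so this is an N-position).
To make the XOR zero, we need to find a move that balances the piles.
For pile 1 (size 93): target = 93 XOR 1 = 92
We reduce pile 1 from 93 to 92.
Tokens removed: 93 - 92 = 1
Verification: 92 XOR 92 = 0

1


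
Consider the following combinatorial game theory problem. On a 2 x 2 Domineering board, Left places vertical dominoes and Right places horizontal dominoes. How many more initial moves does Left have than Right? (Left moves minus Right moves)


Board is 2 x 2 (rows x cols).
Left (vertical) placements: (rows-1) * cols = 1 * 2 = 2
Right (horizontal) placements: rows * (cols-1) = 2 * 1 = 2
Advantage = Left - Right = 2 - 2 = 0

0


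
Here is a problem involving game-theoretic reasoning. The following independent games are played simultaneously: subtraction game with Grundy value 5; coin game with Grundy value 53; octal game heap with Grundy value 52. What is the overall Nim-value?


By the Sprague-Grundy theorem, the Grundy value of a sum of games is the XOR of individual Grundy values.
subtraction game: Grundy value = 5. Running XOR: 0 XOR 5 = 5
coin game: Grundy value = 53. Running XOR: 5 XOR 53 = 48
octal game heap: Grundy value = 52. Running XOR: 48 XOR 52 = 4
The combined Grundy value is 4.

4


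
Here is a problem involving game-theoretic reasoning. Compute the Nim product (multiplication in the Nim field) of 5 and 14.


Nim multiplication is bilinear over XOR: (u XOR v) * w = (u*w) XOR (v*w).
So we split each operand into its bit components and XOR the pairwise Nim products.
5 = 1 + 4 (as XOR of powers of 2).
14 = 2 + 4 + 8 (as XOR of powers of 2).
Using the standard Nim-product table on single bits:
  2*2 = 3,   2*4 = 8,   2*8 = 12,
  4*4 = 6,   4*8 = 11,  8*8 = 13,
and  1*x = x (identity), k*l = l*k (commutative).
Pairwise Nim products:
  1 * 2 = 2
  1 * 4 = 4
  1 * 8 = 8
  4 * 2 = 8
  4 * 4 = 6
  4 * 8 = 11
XOR them: 2 XOR 4 XOR 8 XOR 8 XOR 6 XOR 11 = 11.
Result: 5 * 14 = 11 (in Nim).

11


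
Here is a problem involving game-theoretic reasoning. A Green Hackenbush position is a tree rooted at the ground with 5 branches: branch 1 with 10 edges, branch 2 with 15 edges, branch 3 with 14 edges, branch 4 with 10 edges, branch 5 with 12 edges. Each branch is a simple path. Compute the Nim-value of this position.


The tree has 5 branches from the ground vertex.
In Green Hackenbush, the Nim-value of a simple path of length k is k.
Branch 1: length 10, Nim-value = 10
Branch 2: length 15, Nim-value = 15
Branch 3: length 14, Nim-value = 14
Branch 4: length 10, Nim-value = 10
Branch 5: length 12, Nim-value = 12
Total Nim-value = XOR of all branch values:
0 XOR 10 = 10
10 XOR 15 = 5
5 XOR 14 = 11
11 XOR 10 = 1
1 XOR 12 = 13
Nim-value of the tree = 13

13


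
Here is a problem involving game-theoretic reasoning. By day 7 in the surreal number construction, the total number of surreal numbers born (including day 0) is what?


Day 0: {|} = 0 is born. Count = 1.
Day n: the number of surreal numbers born by day n is 2^(n+1) - 1.
By day 0: 2^1 - 1 = 1
By day 1: 2^2 - 1 = 3
By day 2: 2^3 - 1 = 7
By day 3: 2^4 - 1 = 15
By day 4: 2^5 - 1 = 31
By day 5: 2^6 - 1 = 63
By day 6: 2^7 - 1 = 127
By day 7: 2^8 - 1 = 255
By day 7: 255 surreal numbers.

255


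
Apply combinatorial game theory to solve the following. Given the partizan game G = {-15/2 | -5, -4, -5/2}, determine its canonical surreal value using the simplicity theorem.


Left options: {-15/2}, max = -15/2
Right options: {-5, -4, -5/2}, min = -5
All options are numbers and max(Left) < min(Right), so by the simplicity theorem the value is the simplest (earliest-born) number strictly between -15/2 and -5.
Integers -7 through -6 all lie strictly between -15/2 and -5.
Among integers, the simplest (lowest birthday = smallest |n|; 0 is born on day 0, +-n on day n) is -6.
No non-integer in the interval can be simpler: if x is a non-integer in the interval, then floor(x) or ceil(x) also lies in the interval (the interval contains an integer), and both are proper prefixes of x's sign expansion, i.e. born earlier. So the game value is -6.
Game value = -6

-6


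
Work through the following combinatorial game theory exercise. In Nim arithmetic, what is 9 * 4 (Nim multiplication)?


Nim multiplication is bilinear over XOR: (u XOR v) * w = (u*w) XOR (v*w).
So we split each operand into its bit components and XOR the pairwise Nim products.
9 = 1 + 8 (as XOR of powers of 2).
4 = 4 (as XOR of powers of 2).
Using the standard Nim-product table on single bits:
  2*2 = 3,   2*4 = 8,   2*8 = 12,
  4*4 = 6,   4*8 = 11,  8*8 = 13,
and  1*x = x (identity), k*l = l*k (commutative).
Pairwise Nim products:
  1 * 4 = 4
  8 * 4 = 11
XOR them: 4 XOR 11 = 15.
Result: 9 * 4 = 15 (in Nim).

15


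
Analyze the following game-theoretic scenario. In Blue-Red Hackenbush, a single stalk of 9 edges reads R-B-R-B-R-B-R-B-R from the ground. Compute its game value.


Edges (from ground): R-B-R-B-R-B-R-B-R
By Berlekamp's sign-expansion rule, a Blue-Red Hackenbush stalk has the value of the surreal number whose sign sequence is the edge sequence with B -> + and R -> -.
Sign sequence: -+-+-+-+-
Trace the sign expansion in the surreal number tree, starting from 0:
Edge 1: R (sign -) -> bounds (-inf, 0), value = -1
Edge 2: B (sign +) -> bounds (-1, 0), value = -1/2
Edge 3: R (sign -) -> bounds (-1, -1/2), value = -3/4
Edge 4: B (sign +) -> bounds (-3/4, -1/2), value = -5/8
Edge 5: R (sign -) -> bounds (-3/4, -5/8), value = -11/16
Edge 6: B (sign +) -> bounds (-11/16, -5/8), value = -21/32
Edge 7: R (sign -) -> bounds (-11/16, -21/32), value = -43/64
Edge 8: B (sign +) -> bounds (-43/64, -21/32), value = -85/128
Edge 9: R (sign -) -> bounds (-43/64, -85/128), value = -171/256
Game value = -171/256

-171/256


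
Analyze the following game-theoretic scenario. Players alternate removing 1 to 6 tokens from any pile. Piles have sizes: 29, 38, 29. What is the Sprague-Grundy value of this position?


Subtraction set: {1, 2, 3, 4, 5, 6}
For this subtraction set, G(n) = n mod 7 (period = max + 1 = 7).
Pile 1 (size 29): G(29) = 29 mod 7 = 1
Pile 2 (size 38): G(38) = 38 mod 7 = 3
Pile 3 (size 29): G(29) = 29 mod 7 = 1
Total Grundy value = XOR of all: 1 XOR 3 XOR 1 = 3

3


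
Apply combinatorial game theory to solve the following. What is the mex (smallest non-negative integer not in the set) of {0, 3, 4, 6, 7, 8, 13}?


Set = {0, 3, 4, 6, 7, 8, 13}
0 is in the set.
1 is NOT in the set. This is the mex.
mex = 1

1


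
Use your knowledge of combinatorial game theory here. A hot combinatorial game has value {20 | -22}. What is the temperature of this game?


The game is {20 | -22}, a switch {a | b} with numbers a > b.
Cooling {a | b} by t gives {a - t | b + t}, which stops being hot when a - t = b + t, i.e. at t = (a - b)/2. So the temperature of a switch is (a - b)/2.
Temperature = (Left option - Right option) / 2
= (20 - (-22)) / 2
= 42 / 2
= 21

21


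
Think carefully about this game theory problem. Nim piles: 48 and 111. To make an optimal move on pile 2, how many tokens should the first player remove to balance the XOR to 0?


Piles: 48 and 111
Current XOR: 48 XOR 111 = 95 (non-zero, so this is an N-position).
To make the XOR zero, we need to find a move that balances the piles.
For pile 2 (size 111): target = 111 XOR 95 = 48
We reduce pile 2 from 111 to 48.
Tokens removed: 111 - 48 = 63
Verification: 48 XOR 48 = 0

63


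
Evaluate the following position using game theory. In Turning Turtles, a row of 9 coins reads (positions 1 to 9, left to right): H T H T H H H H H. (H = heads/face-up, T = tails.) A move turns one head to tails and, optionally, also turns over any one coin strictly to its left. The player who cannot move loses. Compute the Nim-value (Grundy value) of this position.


Coins: H T H T H H H H H
Key fact: a single head at position k behaves exactly like a Nim heap of size k (turning it to T and optionally flipping a coin at j < k corresponds to moving the heap from k to j, or to 0), and heads combine as a disjunctive sum (two heads at the same place would cancel, matching j XOR j = 0). So the Nim-value is the XOR of the 1-indexed positions of the heads.
Face-up positions (1-indexed): [1, 3, 5, 6, 7, 8, 9]
XOR 0 with 1: 0 XOR 1 = 1
XOR 1 with 3: 1 XOR 3 = 2
XOR 2 with 5: 2 XOR 5 = 7
XOR 7 with 6: 7 XOR 6 = 1
XOR 1 with 7: 1 XOR 7 = 6
XOR 6 with 8: 6 XOR 8 = 14
XOR 14 with 9: 14 XOR 9 = 7
Nim-value = 7

7


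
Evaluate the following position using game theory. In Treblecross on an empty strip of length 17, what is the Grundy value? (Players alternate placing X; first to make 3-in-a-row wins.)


Treblecross: place X on empty cells; 3-in-a-row wins.
Playing within two cells of an existing X lets the opponent win at once, so sensible play treats the cells i-2..i+2 around each X as dead. The player left with no safe cell loses, so this is a normal-play take-away game on strips of safe cells.
Placing X at cell i (0-indexed) of a strip of k safe cells leaves independent strips of sizes max(0, i-2) and max(0, k-i-3). Hence G(k) = mex{ G(max(0,i-2)) XOR G(max(0,k-i-3)) : 0 <= i < k }, with G(0) = 0.
G(1): splits (0,0):0^0=0 -> mex({0}) = 1
G(2): splits (0,0):0^0=0 -> mex({0}) = 1
G(3): splits (0,0):0^0=0 -> mex({0}) = 1
G(4): splits (0,1):0^1=1 (0,0):0^0=0 -> mex({0, 1}) = 2
G(5): splits (0,2):0^1=1 (0,1):0^1=1 (0,0):0^0=0 -> mex({0, 1}) = 2
G(6) = mex({1}) = 0
G(7) = mex({0, 1, 2}) = 3
G(8) = mex({0, 1, 2}) = 3
G(9) = mex({0, 2}) = 1
G(10) = mex({0, 2, 3}) = 1
G(11) = mex({0, 3}) = 1
G(12) = mex({1, 3}) = 0
G(13) = mex({0, 1, 2, 3}) = 4
G(14) = mex({0, 1, 2}) = 3
G(15) = mex({0, 1, 2}) = 3
G(16) = mex({0, 1, 2, 4}) = 3
G(17) = mex({0, 1, 3, 4}) = 2
Therefore G(17) = 2.

2


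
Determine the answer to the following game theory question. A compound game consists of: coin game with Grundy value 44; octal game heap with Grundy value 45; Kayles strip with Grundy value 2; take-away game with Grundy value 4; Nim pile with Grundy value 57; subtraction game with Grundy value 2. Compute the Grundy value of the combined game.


By the Sprague-Grundy theorem, the Grundy value of a sum of games is the XOR of individual Grundy values.
coin game: Grundy value = 44. Running XOR: 0 XOR 44 = 44
octal game heap: Grundy value = 45. Running XOR: 44 XOR 45 = 1
Kayles strip: Grundy value = 2. Running XOR: 1 XOR 2 = 3
take-away game: Grundy value = 4. Running XOR: 3 XOR 4 = 7
Nim pile: Grundy value = 57. Running XOR: 7 XOR 57 = 62
subtraction game: Grundy value = 2. Running XOR: 62 XOR 2 = 60
The combined Grundy value is 60.

60


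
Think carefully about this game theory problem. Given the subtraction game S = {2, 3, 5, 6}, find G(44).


The subtraction set is S = {2, 3, 5, 6}.
G(k) = mex{ G(k - s) : s in S, s <= k }. We compute iteratively: G(0) = 0.
G(1) = mex({}) = 0
G(2) = mex({0}) = 1
G(3) = mex({0}) = 1
G(4) = mex({0, 1}) = 2
G(5) = mex({0, 1}) = 2
G(6) = mex({0, 1, 2}) = 3
G(7) = mex({0, 1, 2}) = 3
G(8) = mex({1, 2, 3}) = 0
G(9) = mex({1, 2, 3}) = 0
G(10) = mex({0, 2, 3}) = 1
G(11) = mex({0, 2, 3}) = 1
G(12) = mex({0, 1, 3}) = 2
G(13) = mex({0, 1, 3}) = 2
Observe that G(8)..G(13) = 0, 0, 1, 1, 2, 2 repeats G(0)..G(5) = 0, 0, 1, 1, 2, 2.
For k >= max(S) = 6, G(k) is determined by the previous 6 values G(k-6)..G(k-1); a window of 6 consecutive values has recurred shifted by 8, so by induction G(k + 8) = G(k) for all k >= 0: the sequence is periodic from the start with period 8.
One period: G(0..7) = 0, 0, 1, 1, 2, 2, 3, 3.
44 mod 8 = 4, so G(44) = G(4) = 2.

2


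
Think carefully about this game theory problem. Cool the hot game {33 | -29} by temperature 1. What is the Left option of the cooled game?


Original game: {33 | -29} (a switch {a | b} with a > b).
Cooling by t (for t below the temperature (a - b)/2 = 31) taxes each move by t: {a | b} cooled by t is {a - t | b + t}.
Cooling amount: t = 1
Cooled Left option: 33 - 1 = 32
Cooled Right option: -29 + 1 = -28
Cooled game: {32 | -28}
Left option = 32

32


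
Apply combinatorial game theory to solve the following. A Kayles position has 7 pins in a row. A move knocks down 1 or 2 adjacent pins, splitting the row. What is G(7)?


Kayles: a move removes 1 or 2 adjacent pins from a contiguous row.
Removing pins from a row of k leaves two independent rows (a, b) with a + b = k - 1 (one pin) or a + b = k - 2 (two pins); an end removal gives a = 0.
By Sprague-Grundy, G(k) = mex{ G(a) XOR G(b) } over all these splits. G(0) = 0.
G(1): splits (0,0):0^0=0 -> mex({0}) = 1
G(2): splits (0,1):0^1=1 (0,0):0^0=0 -> mex({0, 1}) = 2
G(3): splits (0,2):0^2=2 (1,1):1^1=0 (0,1):0^1=1 -> mex({0, 1, 2}) = 3
G(4): splits (0,3):0^3=3 (1,2):1^2=3 (0,2):0^2=2 (1,1):1^1=0 -> mex({0, 2, 3}) = 1
G(5): splits (0,4):0^1=1 (1,3):1^3=2 (2,2):2^2=0 (0,3):0^3=3 (1,2):1^2=3 -> mex({0, 1, 2, 3}) = 4
G(6) = mex({0, 1, 2, 4}) = 3
G(7) = mex({0, 1, 3, 4, 5}) = 2
Therefore G(7) = 2.

2


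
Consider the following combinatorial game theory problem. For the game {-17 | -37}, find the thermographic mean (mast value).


Game = {-17 | -37}, a switch {a | b} with numbers a > b.
Its thermograph has left wall a - t and right wall b + t, which meet at t = (a - b)/2, where both equal (a + b)/2. So the mast (mean value) is at (a + b)/2.
Mean = (-17 + (-37))/2 = -54/2 = -27

-27


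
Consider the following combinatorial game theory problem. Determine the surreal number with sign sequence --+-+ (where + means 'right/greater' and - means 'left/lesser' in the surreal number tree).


Sign expansion: --+-+
Rule: track bounds (lo, hi), initially (-inf, +inf). On '+', the current value becomes lo and we move to the simplest number in (value, hi): value + 1 if hi = +inf, otherwise the midpoint (value + hi)/2. On '-', the current value becomes hi and we move to value - 1 if lo = -inf, otherwise the midpoint (lo + value)/2.
Start at 0.
Step 1: sign = -, move left. Bounds: (-inf, 0). Value = -1
Step 2: sign = -, move left. Bounds: (-inf, -1). Value = -2
Step 3: sign = +, move right. Bounds: (-2, -1). Value = -3/2
Step 4: sign = -, move left. Bounds: (-2, -3/2). Value = -7/4
Step 5: sign = +, move right. Bounds: (-7/4, -3/2). Value = -13/8
The surreal number with sign expansion --+-+ is -13/8.

-13/8


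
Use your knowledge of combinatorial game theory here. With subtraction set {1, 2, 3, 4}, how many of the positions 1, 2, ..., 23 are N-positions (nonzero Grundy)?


Subtraction set S = {1, 2, 3, 4}, so G(n) = n mod 5.
G(n) = 0 when n is a multiple of 5.
Multiples of 5 in [1, 23]: 4
N-positions (nonzero Grundy) = 23 - 4 = 19

19


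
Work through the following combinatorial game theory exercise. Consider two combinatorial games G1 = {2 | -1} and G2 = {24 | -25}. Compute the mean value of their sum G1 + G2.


G1 = {2 | -1}, G2 = {24 | -25}
Each is a switch {a | b} with numbers a > b; its mean value is (a + b)/2, and mean value is additive over game sums: m(G1 + G2) = m(G1) + m(G2).
Mean of G1 = (2 + (-1))/2 = 1/2 = 1/2
Mean of G2 = (24 + (-25))/2 = -1/2 = -1/2
Mean of G1 + G2 = 1/2 + -1/2 = 0

0


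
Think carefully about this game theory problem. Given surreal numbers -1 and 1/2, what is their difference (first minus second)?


x = -1, y = 1/2
Converting to common denominator: 2
x = -2/2, y = 1/2
x - y = -1 - 1/2 = -3/2

-3/2


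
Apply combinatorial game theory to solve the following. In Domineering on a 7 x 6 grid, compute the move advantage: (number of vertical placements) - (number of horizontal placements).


Board is 7 x 6 (rows x cols).
Left (vertical) placements: (rows-1) * cols = 6 * 6 = 36
Right (horizontal) placements: rows * (cols-1) = 7 * 5 = 35
Advantage = Left - Right = 36 - 35 = 1

1


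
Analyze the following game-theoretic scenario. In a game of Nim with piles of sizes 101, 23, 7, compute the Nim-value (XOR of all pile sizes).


We need the XOR (exclusive or) of all pile sizes.
After XOR-ing pile 1 (size 101): 0 XOR 101 = 101
After XOR-ing pile 2 (size 23): 101 XOR 23 = 114
After XOR-ing pile 3 (size 7): 114 XOR 7 = 117
The Nim-value of this position is 117.

117


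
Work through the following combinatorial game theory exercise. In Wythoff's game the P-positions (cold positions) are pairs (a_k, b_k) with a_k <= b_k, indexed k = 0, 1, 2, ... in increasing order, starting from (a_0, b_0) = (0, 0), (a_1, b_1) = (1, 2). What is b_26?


By Wythoff's theorem, a_k = floor(k * phi) and b_k = floor(k * phi^2) = a_k + k, where phi = (1 + sqrt(5))/2 is the golden ratio.
phi = (1 + sqrt(5))/2 = 1.618034
phi^2 = phi + 1 = 2.618034
k = 26
k * phi^2 = 26 * 2.618034 = 68.068884
b_26 = floor(k * phi^2) = 68 (check: a_26 + k = 42 + 26 = 68)

68


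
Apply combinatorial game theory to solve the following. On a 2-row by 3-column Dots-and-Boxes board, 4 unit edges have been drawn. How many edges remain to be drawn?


Grid: 2 x 3 boxes, i.e. 3 rows and 4 columns of dots.
Horizontal edges: (rows + 1) * cols = 3 * 3 = 9
Vertical edges: rows * (cols + 1) = 2 * 4 = 8
Total edges: 9 + 8 = 17
Edges drawn: 4
Remaining: 17 - 4 = 13

13


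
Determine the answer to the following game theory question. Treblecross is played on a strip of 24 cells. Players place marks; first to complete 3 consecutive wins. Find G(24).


Treblecross: place X on empty cells; 3-in-a-row wins.
Playing within two cells of an existing X lets the opponent win at once, so sensible play treats the cells i-2..i+2 around each X as dead. The player left with no safe cell loses, so this is a normal-play take-away game on strips of safe cells.
Placing X at cell i (0-indexed) of a strip of k safe cells leaves independent strips of sizes max(0, i-2) and max(0, k-i-3). Hence G(k) = mex{ G(max(0,i-2)) XOR G(max(0,k-i-3)) : 0 <= i < k }, with G(0) = 0.
G(1): splits (0,0):0^0=0 -> mex({0}) = 1
G(2): splits (0,0):0^0=0 -> mex({0}) = 1
G(3): splits (0,0):0^0=0 -> mex({0}) = 1
G(4): splits (0,1):0^1=1 (0,0):0^0=0 -> mex({0, 1}) = 2
G(5): splits (0,2):0^1=1 (0,1):0^1=1 (0,0):0^0=0 -> mex({0, 1}) = 2
G(6) = mex({1}) = 0
G(7) = mex({0, 1, 2}) = 3
G(8) = mex({0, 1, 2}) = 3
G(9) = mex({0, 2}) = 1
G(10) = mex({0, 2, 3}) = 1
G(11) = mex({0, 3}) = 1
G(12) = mex({1, 3}) = 0
G(13) = mex({0, 1, 2, 3}) = 4
G(14) = mex({0, 1, 2}) = 3
G(15) = mex({0, 1, 2}) = 3
G(16) = mex({0, 1, 2, 4}) = 3
G(17) = mex({0, 1, 3, 4}) = 2
G(18) = mex({0, 1, 3, 4}) = 2
G(19) = mex({0, 1, 3, 5}) = 2
G(20) = mex({0, 1, 2, 3, 5}) = 4
G(21) = mex({0, 1, 2, 3, 5}) = 4
G(22) = mex({1, 2, 6}) = 0
G(23) = mex({0, 1, 2, 3, 4, 6}) = 5
G(24) = mex({0, 1, 2, 3, 4}) = 5
Therefore G(24) = 5.

5


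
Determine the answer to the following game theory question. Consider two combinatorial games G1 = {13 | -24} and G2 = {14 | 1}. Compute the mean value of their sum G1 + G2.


G1 = {13 | -24}, G2 = {14 | 1}
Each is a switch {a | b} with numbers a > b; its mean value is (a + b)/2, and mean value is additive over game sums: m(G1 + G2) = m(G1) + m(G2).
Mean of G1 = (13 + (-24))/2 = -11/2 = -11/2
Mean of G2 = (14 + (1))/2 = 15/2 = 15/2
Mean of G1 + G2 = -11/2 + 15/2 = 2

2


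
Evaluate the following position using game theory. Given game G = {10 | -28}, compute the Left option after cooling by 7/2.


Original game: {10 | -28} (a switch {a | b} with a > b).
Cooling by t (for t below the temperature (a - b)/2 = 19) taxes each move by t: {a | b} cooled by t is {a - t | b + t}.
Cooling amount: t = 7/2
Cooled Left option: 10 - 7/2 = 13/2
Cooled Right option: -28 + 7/2 = -49/2
Cooled game: {13/2 | -49/2}
Left option = 13/2

13/2


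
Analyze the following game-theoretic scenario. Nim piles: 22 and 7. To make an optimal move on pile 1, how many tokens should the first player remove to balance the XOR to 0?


Piles: 22 and 7
Current XOR: 22 XOR 7 = 17 (non-zero, so this is an N-position).
To make the XOR zero, we need to find a move that balances the piles.
For pile 1 (size 22): target = 22 XOR 17 = 7
We reduce pile 1 from 22 to 7.
Tokens removed: 22 - 7 = 15
Verification: 7 XOR 7 = 0

15


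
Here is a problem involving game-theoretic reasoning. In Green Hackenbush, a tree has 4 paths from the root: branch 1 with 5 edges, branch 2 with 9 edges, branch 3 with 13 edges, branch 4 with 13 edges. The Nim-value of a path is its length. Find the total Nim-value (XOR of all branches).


The tree has 4 branches from the ground vertex.
In Green Hackenbush, the Nim-value of a simple path of length k is k.
Branch 1: length 5, Nim-value = 5
Branch 2: length 9, Nim-value = 9
Branch 3: length 13, Nim-value = 13
Branch 4: length 13, Nim-value = 13
Total Nim-value = XOR of all branch values:
0 XOR 5 = 5
5 XOR 9 = 12
12 XOR 13 = 1
1 XOR 13 = 12
Nim-value of the tree = 12

12


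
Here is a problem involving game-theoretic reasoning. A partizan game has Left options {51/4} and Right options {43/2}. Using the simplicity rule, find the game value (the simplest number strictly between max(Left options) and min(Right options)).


Left options: {51/4}, max = 51/4
Right options: {43/2}, min = 43/2
All options are numbers and max(Left) < min(Right), so by the simplicity theorem the value is the simplest (earliest-born) number strictly between 51/4 and 43/2.
Integers 13 through 21 all lie strictly between 51/4 and 43/2.
Among integers, the simplest (lowest birthday = smallest |n|; 0 is born on day 0, +-n on day n) is 13.
No non-integer in the interval can be simpler: if x is a non-integer in the interval, then floor(x) or ceil(x) also lies in the interval (the interval contains an integer), and both are proper prefixes of x's sign expansion, i.e. born earlier. So the game value is 13.
Game value = 13

13
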